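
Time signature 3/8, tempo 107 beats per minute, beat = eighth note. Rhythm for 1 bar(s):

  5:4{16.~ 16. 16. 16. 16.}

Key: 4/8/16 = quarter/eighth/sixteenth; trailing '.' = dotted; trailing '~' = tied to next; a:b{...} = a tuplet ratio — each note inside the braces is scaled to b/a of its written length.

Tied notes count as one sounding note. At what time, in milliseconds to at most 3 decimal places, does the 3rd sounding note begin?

note 3 onset = 9/5b = 1009.346ms

1. 0.0ms @ 0 + 672.897ms (6/5)
2. 672.897ms @ 6/5 + 336.449ms (3/5)
3. 1009.346ms @ 9/5 + 336.449ms (3/5)
4. 1345.794ms @ 12/5 + 336.449ms (3/5)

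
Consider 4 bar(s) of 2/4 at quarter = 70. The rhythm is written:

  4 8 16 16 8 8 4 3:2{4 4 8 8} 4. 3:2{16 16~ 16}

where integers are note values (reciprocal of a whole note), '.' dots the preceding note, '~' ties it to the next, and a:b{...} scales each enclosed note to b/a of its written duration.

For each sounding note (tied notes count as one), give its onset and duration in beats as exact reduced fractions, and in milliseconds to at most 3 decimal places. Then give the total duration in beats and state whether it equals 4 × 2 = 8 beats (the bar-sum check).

1) 0.0ms=0b +857.143ms=1b
2) 857.143ms=1b +428.571ms=1/2b
3) 1285.714ms=3/2b +214.286ms=1/4b
4) 1500.0ms=7/4b +214.286ms=1/4b
5) 1714.286ms=2b +428.571ms=1/2b
6) 2142.857ms=5/2b +428.571ms=1/2b
7) 2571.429ms=3b +857.143ms=1b
8) 3428.571ms=4b +571.429ms=2/3b
9) 4000.0ms=14/3b +571.429ms=2/3b
10) 4571.429ms=16/3b +285.714ms=1/3b
11) 4857.143ms=17/3b +285.714ms=1/3b
12) 5142.857ms=6b +1285.714ms=3/2b
13) 6428.571ms=15/2b +142.857ms=1/6b
14) 6571.429ms=23/3b +285.714ms=1/3b
Σ=8b of 8 (70bpm 2/4) — PASS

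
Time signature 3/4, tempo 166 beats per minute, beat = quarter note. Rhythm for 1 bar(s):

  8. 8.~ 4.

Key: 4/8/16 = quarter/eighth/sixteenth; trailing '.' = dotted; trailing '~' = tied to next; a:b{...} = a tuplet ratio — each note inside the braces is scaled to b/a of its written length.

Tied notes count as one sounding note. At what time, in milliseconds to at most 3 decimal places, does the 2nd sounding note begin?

note 2 onset = 3/4b = 271.084ms

1. 0.0ms @ 0 + 271.084ms (3/4)
2. 271.084ms @ 3/4 + 813.253ms (9/4)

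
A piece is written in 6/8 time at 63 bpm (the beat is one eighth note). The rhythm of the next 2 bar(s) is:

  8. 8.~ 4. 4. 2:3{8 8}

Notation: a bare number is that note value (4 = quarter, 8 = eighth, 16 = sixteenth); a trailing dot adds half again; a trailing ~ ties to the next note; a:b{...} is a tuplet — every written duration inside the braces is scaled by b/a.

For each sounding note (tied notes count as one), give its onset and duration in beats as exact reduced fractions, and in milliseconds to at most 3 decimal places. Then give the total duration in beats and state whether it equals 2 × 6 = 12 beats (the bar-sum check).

1) 0.0ms=0b +1428.571ms=3/2b
2) 1428.571ms=3/2b +4285.714ms=9/2b
3) 5714.286ms=6b +2857.143ms=3b
4) 8571.429ms=9b +1428.571ms=3/2b
5) 10000.0ms=21/2b +1428.571ms=3/2b
Σ=12b of 12 (63bpm 6/8) — PASS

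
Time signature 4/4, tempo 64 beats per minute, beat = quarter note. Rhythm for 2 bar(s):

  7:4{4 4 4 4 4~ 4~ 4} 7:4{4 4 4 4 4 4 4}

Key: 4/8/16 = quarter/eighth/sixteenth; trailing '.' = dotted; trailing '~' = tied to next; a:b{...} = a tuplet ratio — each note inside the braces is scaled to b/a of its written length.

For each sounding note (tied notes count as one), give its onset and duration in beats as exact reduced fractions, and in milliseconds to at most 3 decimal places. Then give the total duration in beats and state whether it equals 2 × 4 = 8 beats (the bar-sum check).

1) 0.0ms=0b +535.714ms=4/7b
2) 535.714ms=4/7b +535.714ms=4/7b
3) 1071.429ms=8/7b +535.714ms=4/7b
4) 1607.143ms=12/7b +535.714ms=4/7b
5) 2142.857ms=16/7b +1607.143ms=12/7b
6) 3750.0ms=4b +535.714ms=4/7b
7) 4285.714ms=32/7b +535.714ms=4/7b
8) 4821.429ms=36/7b +535.714ms=4/7b
9) 5357.143ms=40/7b +535.714ms=4/7b
10) 5892.857ms=44/7b +535.714ms=4/7b
11) 6428.571ms=48/7b +535.714ms=4/7b
12) 6964.286ms=52/7b +535.714ms=4/7b
Σ=8b of 8 (64bpm 4/4) — PASS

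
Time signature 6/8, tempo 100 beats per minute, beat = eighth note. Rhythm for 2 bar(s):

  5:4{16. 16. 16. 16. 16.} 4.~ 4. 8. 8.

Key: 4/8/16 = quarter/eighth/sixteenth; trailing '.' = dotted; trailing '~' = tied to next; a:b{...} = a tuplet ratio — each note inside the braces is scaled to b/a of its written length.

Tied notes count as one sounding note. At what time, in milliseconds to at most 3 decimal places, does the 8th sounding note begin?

1. 0.0ms @ 0 + 360.0ms (3/5)
2. 360.0ms @ 3/5 + 360.0ms (3/5)
3. 720.0ms @ 6/5 + 360.0ms (3/5)
4. 1080.0ms @ 9/5 + 360.0ms (3/5)
5. 1440.0ms @ 12/5 + 360.0ms (3/5)
6. 1800.0ms @ 3 + 3600.0ms (6)
7. 5400.0ms @ 9 + 900.0ms (3/2)
8. 6300.0ms @ 21/2 + 900.0ms (3/2)

note 8 onset = 21/2b = 6300.0ms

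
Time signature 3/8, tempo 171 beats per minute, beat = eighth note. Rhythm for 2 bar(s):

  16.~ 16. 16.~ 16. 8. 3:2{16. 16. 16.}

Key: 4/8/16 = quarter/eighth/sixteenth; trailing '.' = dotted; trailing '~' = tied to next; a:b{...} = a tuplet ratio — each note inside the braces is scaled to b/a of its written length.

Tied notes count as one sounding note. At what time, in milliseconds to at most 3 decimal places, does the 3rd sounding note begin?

1. 0.0ms @ 0 + 526.316ms (3/2)
2. 526.316ms @ 3/2 + 526.316ms (3/2)
3. 1052.632ms @ 3 + 526.316ms (3/2)
4. 1578.947ms @ 9/2 + 175.439ms (1/2)
5. 1754.386ms @ 5 + 175.439ms (1/2)
6. 1929.825ms @ 11/2 + 175.439ms (1/2)

note 3 onset = 3b = 1052.632ms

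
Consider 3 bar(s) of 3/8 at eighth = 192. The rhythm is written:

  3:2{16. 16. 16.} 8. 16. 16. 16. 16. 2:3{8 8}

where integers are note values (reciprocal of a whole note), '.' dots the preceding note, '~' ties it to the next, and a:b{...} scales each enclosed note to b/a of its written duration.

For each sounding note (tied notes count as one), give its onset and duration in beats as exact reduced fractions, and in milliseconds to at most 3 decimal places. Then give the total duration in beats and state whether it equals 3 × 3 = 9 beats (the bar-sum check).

1) 0.0ms=0b +156.25ms=1/2b
2) 156.25ms=1/2b +156.25ms=1/2b
3) 312.5ms=1b +156.25ms=1/2b
4) 468.75ms=3/2b +468.75ms=3/2b
5) 937.5ms=3b +234.375ms=3/4b
6) 1171.875ms=15/4b +234.375ms=3/4b
7) 1406.25ms=9/2b +234.375ms=3/4b
8) 1640.625ms=21/4b +234.375ms=3/4b
9) 1875.0ms=6b +468.75ms=3/2b
10) 2343.75ms=15/2b +468.75ms=3/2b
Σ=9b of 9 (192bpm 3/8) — PASS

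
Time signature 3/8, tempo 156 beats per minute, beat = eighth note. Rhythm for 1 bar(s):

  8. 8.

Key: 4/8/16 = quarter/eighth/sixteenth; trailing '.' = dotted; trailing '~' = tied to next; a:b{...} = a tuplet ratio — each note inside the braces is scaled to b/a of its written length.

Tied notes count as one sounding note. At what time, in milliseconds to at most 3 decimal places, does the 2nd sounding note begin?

note 2 onset = 3/2b = 576.923ms

1. 0.0ms @ 0 + 576.923ms (3/2)
2. 576.923ms @ 3/2 + 576.923ms (3/2)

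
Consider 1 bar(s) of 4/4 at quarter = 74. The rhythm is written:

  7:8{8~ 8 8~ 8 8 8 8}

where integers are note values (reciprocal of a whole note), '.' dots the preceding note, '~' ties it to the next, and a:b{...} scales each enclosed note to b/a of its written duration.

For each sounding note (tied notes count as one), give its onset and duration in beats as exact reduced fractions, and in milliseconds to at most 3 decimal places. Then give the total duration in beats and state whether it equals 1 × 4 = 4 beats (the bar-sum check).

1) 0.0ms=0b +926.641ms=8/7b
2) 926.641ms=8/7b +926.641ms=8/7b
3) 1853.282ms=16/7b +463.32ms=4/7b
4) 2316.602ms=20/7b +463.32ms=4/7b
5) 2779.923ms=24/7b +463.32ms=4/7b
Σ=4b of 4 (74bpm 4/4) — PASS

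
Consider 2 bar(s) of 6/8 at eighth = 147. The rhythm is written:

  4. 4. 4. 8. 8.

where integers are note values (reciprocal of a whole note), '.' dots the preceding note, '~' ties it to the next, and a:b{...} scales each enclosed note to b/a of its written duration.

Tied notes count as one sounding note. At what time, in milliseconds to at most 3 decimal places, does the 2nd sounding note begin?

1. 0.0ms @ 0 + 1224.49ms (3)
2. 1224.49ms @ 3 + 1224.49ms (3)
3. 2448.98ms @ 6 + 1224.49ms (3)
4. 3673.469ms @ 9 + 612.245ms (3/2)
5. 4285.714ms @ 21/2 + 612.245ms (3/2)

note 2 onset = 3b = 1224.49ms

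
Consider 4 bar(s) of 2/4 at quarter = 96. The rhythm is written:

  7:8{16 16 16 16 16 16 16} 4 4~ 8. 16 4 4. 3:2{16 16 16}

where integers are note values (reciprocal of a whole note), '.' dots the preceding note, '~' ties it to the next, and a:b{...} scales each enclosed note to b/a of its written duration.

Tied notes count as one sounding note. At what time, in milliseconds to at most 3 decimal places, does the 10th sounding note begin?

1. 0.0ms @ 0 + 178.571ms (2/7)
2. 178.571ms @ 2/7 + 178.571ms (2/7)
3. 357.143ms @ 4/7 + 178.571ms (2/7)
4. 535.714ms @ 6/7 + 178.571ms (2/7)
5. 714.286ms @ 8/7 + 178.571ms (2/7)
6. 892.857ms @ 10/7 + 178.571ms (2/7)
7. 1071.429ms @ 12/7 + 178.571ms (2/7)
8. 1250.0ms @ 2 + 625.0ms (1)
9. 1875.0ms @ 3 + 1093.75ms (7/4)
10. 2968.75ms @ 19/4 + 156.25ms (1/4)
11. 3125.0ms @ 5 + 625.0ms (1)
12. 3750.0ms @ 6 + 937.5ms (3/2)
13. 4687.5ms @ 15/2 + 104.167ms (1/6)
14. 4791.667ms @ 23/3 + 104.167ms (1/6)
15. 4895.833ms @ 47/6 + 104.167ms (1/6)

note 10 onset = 19/4b = 2968.75ms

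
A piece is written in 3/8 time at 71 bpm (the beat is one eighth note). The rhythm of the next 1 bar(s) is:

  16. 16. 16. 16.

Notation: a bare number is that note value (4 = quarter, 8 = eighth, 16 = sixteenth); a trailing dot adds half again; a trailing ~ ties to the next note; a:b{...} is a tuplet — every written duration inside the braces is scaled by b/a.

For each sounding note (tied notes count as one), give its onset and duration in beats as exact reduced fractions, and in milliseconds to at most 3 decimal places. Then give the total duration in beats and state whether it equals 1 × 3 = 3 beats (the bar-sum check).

1) 0.0ms=0b +633.803ms=3/4b
2) 633.803ms=3/4b +633.803ms=3/4b
3) 1267.606ms=3/2b +633.803ms=3/4b
4) 1901.408ms=9/4b +633.803ms=3/4b
Σ=3b of 3 (71bpm 3/8) — PASS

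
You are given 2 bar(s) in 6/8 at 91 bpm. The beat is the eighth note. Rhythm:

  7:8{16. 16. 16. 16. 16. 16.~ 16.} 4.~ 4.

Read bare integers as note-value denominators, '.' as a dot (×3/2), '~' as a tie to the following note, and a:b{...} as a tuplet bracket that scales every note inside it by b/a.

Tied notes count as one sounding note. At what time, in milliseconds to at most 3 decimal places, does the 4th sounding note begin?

1. 0.0ms @ 0 + 565.149ms (6/7)
2. 565.149ms @ 6/7 + 565.149ms (6/7)
3. 1130.298ms @ 12/7 + 565.149ms (6/7)
4. 1695.447ms @ 18/7 + 565.149ms (6/7)
5. 2260.597ms @ 24/7 + 565.149ms (6/7)
6. 2825.746ms @ 30/7 + 1130.298ms (12/7)
7. 3956.044ms @ 6 + 3956.044ms (6)

note 4 onset = 18/7b = 1695.447ms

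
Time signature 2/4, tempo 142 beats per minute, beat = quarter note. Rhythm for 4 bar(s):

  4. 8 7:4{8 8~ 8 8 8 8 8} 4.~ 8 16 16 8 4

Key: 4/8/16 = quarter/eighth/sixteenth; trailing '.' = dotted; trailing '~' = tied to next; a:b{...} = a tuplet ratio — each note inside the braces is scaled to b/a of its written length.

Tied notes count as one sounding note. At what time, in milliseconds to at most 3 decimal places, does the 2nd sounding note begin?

1. 0.0ms @ 0 + 633.803ms (3/2)
2. 633.803ms @ 3/2 + 211.268ms (1/2)
3. 845.07ms @ 2 + 120.724ms (2/7)
4. 965.795ms @ 16/7 + 241.449ms (4/7)
5. 1207.243ms @ 20/7 + 120.724ms (2/7)
6. 1327.968ms @ 22/7 + 120.724ms (2/7)
7. 1448.692ms @ 24/7 + 120.724ms (2/7)
8. 1569.416ms @ 26/7 + 120.724ms (2/7)
9. 1690.141ms @ 4 + 845.07ms (2)
10. 2535.211ms @ 6 + 105.634ms (1/4)
11. 2640.845ms @ 25/4 + 105.634ms (1/4)
12. 2746.479ms @ 13/2 + 211.268ms (1/2)
13. 2957.746ms @ 7 + 422.535ms (1)

note 2 onset = 3/2b = 633.803ms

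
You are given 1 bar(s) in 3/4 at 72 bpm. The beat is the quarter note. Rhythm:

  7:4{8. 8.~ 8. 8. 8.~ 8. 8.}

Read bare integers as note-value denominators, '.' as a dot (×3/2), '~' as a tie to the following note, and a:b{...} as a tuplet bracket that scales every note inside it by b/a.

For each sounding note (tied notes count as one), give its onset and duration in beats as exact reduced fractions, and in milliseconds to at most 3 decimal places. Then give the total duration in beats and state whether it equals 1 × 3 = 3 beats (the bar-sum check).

1) 0.0ms=0b +357.143ms=3/7b
2) 357.143ms=3/7b +714.286ms=6/7b
3) 1071.429ms=9/7b +357.143ms=3/7b
4) 1428.571ms=12/7b +714.286ms=6/7b
5) 2142.857ms=18/7b +357.143ms=3/7b
Σ=3b of 3 (72bpm 3/4) — PASS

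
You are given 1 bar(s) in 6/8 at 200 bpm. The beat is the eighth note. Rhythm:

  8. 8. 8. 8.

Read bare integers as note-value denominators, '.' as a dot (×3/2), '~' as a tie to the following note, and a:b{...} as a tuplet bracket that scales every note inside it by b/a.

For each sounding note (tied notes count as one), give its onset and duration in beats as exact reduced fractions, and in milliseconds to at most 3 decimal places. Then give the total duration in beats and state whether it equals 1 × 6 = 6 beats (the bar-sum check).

1) 0.0ms=0b +450.0ms=3/2b
2) 450.0ms=3/2b +450.0ms=3/2b
3) 900.0ms=3b +450.0ms=3/2b
4) 1350.0ms=9/2b +450.0ms=3/2b
Σ=6b of 6 (200bpm 6/8) — PASS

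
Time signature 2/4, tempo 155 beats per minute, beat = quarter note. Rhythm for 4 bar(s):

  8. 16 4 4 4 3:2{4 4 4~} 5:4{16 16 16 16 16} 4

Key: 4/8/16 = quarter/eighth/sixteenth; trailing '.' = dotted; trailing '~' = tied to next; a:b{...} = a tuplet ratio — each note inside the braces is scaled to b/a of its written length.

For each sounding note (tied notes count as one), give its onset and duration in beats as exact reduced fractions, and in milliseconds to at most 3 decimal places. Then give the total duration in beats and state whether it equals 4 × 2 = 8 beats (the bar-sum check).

1) 0.0ms=0b +290.323ms=3/4b
2) 290.323ms=3/4b +96.774ms=1/4b
3) 387.097ms=1b +387.097ms=1b
4) 774.194ms=2b +387.097ms=1b
5) 1161.29ms=3b +387.097ms=1b
6) 1548.387ms=4b +258.065ms=2/3b
7) 1806.452ms=14/3b +258.065ms=2/3b
8) 2064.516ms=16/3b +335.484ms=13/15b
9) 2400.0ms=31/5b +77.419ms=1/5b
10) 2477.419ms=32/5b +77.419ms=1/5b
11) 2554.839ms=33/5b +77.419ms=1/5b
12) 2632.258ms=34/5b +77.419ms=1/5b
13) 2709.677ms=7b +387.097ms=1b
Σ=8b of 8 (155bpm 2/4) — PASS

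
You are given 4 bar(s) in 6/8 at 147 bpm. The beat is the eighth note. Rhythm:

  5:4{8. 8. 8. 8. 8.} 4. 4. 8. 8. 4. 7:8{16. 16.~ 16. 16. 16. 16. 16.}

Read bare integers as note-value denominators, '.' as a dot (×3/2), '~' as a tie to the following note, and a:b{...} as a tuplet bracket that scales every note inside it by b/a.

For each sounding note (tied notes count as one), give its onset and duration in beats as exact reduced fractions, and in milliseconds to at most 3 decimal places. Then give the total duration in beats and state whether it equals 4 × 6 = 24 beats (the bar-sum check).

1) 0.0ms=0b +489.796ms=6/5b
2) 489.796ms=6/5b +489.796ms=6/5b
3) 979.592ms=12/5b +489.796ms=6/5b
4) 1469.388ms=18/5b +489.796ms=6/5b
5) 1959.184ms=24/5b +489.796ms=6/5b
6) 2448.98ms=6b +1224.49ms=3b
7) 3673.469ms=9b +1224.49ms=3b
8) 4897.959ms=12b +612.245ms=3/2b
9) 5510.204ms=27/2b +612.245ms=3/2b
10) 6122.449ms=15b +1224.49ms=3b
11) 7346.939ms=18b +349.854ms=6/7b
12) 7696.793ms=132/7b +699.708ms=12/7b
13) 8396.501ms=144/7b +349.854ms=6/7b
14) 8746.356ms=150/7b +349.854ms=6/7b
15) 9096.21ms=156/7b +349.854ms=6/7b
16) 9446.064ms=162/7b +349.854ms=6/7b
Σ=24b of 24 (147bpm 6/8) — PASS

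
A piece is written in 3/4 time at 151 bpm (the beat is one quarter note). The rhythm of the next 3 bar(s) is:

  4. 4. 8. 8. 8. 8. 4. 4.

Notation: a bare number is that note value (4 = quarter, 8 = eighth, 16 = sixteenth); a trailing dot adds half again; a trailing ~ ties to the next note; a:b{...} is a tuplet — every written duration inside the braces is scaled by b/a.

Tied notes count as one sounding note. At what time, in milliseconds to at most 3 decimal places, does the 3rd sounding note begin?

note 3 onset = 3b = 1192.053ms

1. 0.0ms @ 0 + 596.026ms (3/2)
2. 596.026ms @ 3/2 + 596.026ms (3/2)
3. 1192.053ms @ 3 + 298.013ms (3/4)
4. 1490.066ms @ 15/4 + 298.013ms (3/4)
5. 1788.079ms @ 9/2 + 298.013ms (3/4)
6. 2086.093ms @ 21/4 + 298.013ms (3/4)
7. 2384.106ms @ 6 + 596.026ms (3/2)
8. 2980.132ms @ 15/2 + 596.026ms (3/2)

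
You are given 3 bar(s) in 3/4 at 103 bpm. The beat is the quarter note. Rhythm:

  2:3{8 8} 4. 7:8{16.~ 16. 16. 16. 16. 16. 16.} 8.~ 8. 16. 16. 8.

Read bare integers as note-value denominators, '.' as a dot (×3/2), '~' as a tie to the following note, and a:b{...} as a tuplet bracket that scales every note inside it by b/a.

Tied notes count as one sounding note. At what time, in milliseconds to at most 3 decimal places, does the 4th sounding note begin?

note 4 onset = 3b = 1747.573ms

1. 0.0ms @ 0 + 436.893ms (3/4)
2. 436.893ms @ 3/4 + 436.893ms (3/4)
3. 873.786ms @ 3/2 + 873.786ms (3/2)
4. 1747.573ms @ 3 + 499.307ms (6/7)
5. 2246.879ms @ 27/7 + 249.653ms (3/7)
6. 2496.533ms @ 30/7 + 249.653ms (3/7)
7. 2746.186ms @ 33/7 + 249.653ms (3/7)
8. 2995.839ms @ 36/7 + 249.653ms (3/7)
9. 3245.492ms @ 39/7 + 249.653ms (3/7)
10. 3495.146ms @ 6 + 873.786ms (3/2)
11. 4368.932ms @ 15/2 + 218.447ms (3/8)
12. 4587.379ms @ 63/8 + 218.447ms (3/8)
13. 4805.825ms @ 33/4 + 436.893ms (3/4)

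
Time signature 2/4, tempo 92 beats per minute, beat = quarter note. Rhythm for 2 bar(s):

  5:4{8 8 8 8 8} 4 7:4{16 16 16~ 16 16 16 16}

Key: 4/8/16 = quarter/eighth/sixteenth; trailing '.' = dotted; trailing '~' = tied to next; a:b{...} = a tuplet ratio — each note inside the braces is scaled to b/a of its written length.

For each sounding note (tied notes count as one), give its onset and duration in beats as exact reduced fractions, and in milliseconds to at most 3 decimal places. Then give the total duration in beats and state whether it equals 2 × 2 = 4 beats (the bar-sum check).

1) 0.0ms=0b +260.87ms=2/5b
2) 260.87ms=2/5b +260.87ms=2/5b
3) 521.739ms=4/5b +260.87ms=2/5b
4) 782.609ms=6/5b +260.87ms=2/5b
5) 1043.478ms=8/5b +260.87ms=2/5b
6) 1304.348ms=2b +652.174ms=1b
7) 1956.522ms=3b +93.168ms=1/7b
8) 2049.689ms=22/7b +93.168ms=1/7b
9) 2142.857ms=23/7b +186.335ms=2/7b
10) 2329.193ms=25/7b +93.168ms=1/7b
11) 2422.36ms=26/7b +93.168ms=1/7b
12) 2515.528ms=27/7b +93.168ms=1/7b
Σ=4b of 4 (92bpm 2/4) — PASS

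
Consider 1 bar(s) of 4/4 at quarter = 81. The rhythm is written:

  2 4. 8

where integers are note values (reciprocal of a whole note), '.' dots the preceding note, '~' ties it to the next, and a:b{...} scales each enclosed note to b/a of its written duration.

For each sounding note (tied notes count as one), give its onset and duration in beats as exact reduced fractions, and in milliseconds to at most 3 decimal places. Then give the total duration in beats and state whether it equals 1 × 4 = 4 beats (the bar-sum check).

1) 0.0ms=0b +1481.481ms=2b
2) 1481.481ms=2b +1111.111ms=3/2b
3) 2592.593ms=7/2b +370.37ms=1/2b
Σ=4b of 4 (81bpm 4/4) — PASS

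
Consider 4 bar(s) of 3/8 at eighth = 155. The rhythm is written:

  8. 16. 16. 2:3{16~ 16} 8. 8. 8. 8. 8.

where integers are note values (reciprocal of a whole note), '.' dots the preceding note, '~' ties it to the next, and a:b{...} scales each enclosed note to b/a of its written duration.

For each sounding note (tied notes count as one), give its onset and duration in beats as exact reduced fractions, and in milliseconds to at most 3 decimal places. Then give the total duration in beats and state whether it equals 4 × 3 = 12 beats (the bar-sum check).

1) 0.0ms=0b +580.645ms=3/2b
2) 580.645ms=3/2b +290.323ms=3/4b
3) 870.968ms=9/4b +290.323ms=3/4b
4) 1161.29ms=3b +580.645ms=3/2b
5) 1741.935ms=9/2b +580.645ms=3/2b
6) 2322.581ms=6b +580.645ms=3/2b
7) 2903.226ms=15/2b +580.645ms=3/2b
8) 3483.871ms=9b +580.645ms=3/2b
9) 4064.516ms=21/2b +580.645ms=3/2b
Σ=12b of 12 (155bpm 3/8) — PASS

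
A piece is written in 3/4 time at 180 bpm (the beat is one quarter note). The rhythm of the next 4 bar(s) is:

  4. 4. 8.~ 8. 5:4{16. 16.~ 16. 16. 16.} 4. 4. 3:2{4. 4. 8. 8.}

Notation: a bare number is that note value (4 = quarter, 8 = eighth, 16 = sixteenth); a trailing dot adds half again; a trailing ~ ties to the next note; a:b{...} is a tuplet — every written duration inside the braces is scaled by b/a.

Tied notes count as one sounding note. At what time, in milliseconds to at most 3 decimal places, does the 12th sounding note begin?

1. 0.0ms @ 0 + 500.0ms (3/2)
2. 500.0ms @ 3/2 + 500.0ms (3/2)
3. 1000.0ms @ 3 + 500.0ms (3/2)
4. 1500.0ms @ 9/2 + 100.0ms (3/10)
5. 1600.0ms @ 24/5 + 200.0ms (3/5)
6. 1800.0ms @ 27/5 + 100.0ms (3/10)
7. 1900.0ms @ 57/10 + 100.0ms (3/10)
8. 2000.0ms @ 6 + 500.0ms (3/2)
9. 2500.0ms @ 15/2 + 500.0ms (3/2)
10. 3000.0ms @ 9 + 333.333ms (1)
11. 3333.333ms @ 10 + 333.333ms (1)
12. 3666.667ms @ 11 + 166.667ms (1/2)
13. 3833.333ms @ 23/2 + 166.667ms (1/2)

note 12 onset = 11b = 3666.667ms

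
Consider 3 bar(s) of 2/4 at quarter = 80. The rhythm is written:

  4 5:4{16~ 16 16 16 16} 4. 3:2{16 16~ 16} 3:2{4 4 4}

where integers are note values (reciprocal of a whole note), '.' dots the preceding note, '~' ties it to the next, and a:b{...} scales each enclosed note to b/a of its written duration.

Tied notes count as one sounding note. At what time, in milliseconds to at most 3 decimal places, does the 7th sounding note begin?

1. 0.0ms @ 0 + 750.0ms (1)
2. 750.0ms @ 1 + 300.0ms (2/5)
3. 1050.0ms @ 7/5 + 150.0ms (1/5)
4. 1200.0ms @ 8/5 + 150.0ms (1/5)
5. 1350.0ms @ 9/5 + 150.0ms (1/5)
6. 1500.0ms @ 2 + 1125.0ms (3/2)
7. 2625.0ms @ 7/2 + 125.0ms (1/6)
8. 2750.0ms @ 11/3 + 250.0ms (1/3)
9. 3000.0ms @ 4 + 500.0ms (2/3)
10. 3500.0ms @ 14/3 + 500.0ms (2/3)
11. 4000.0ms @ 16/3 + 500.0ms (2/3)

note 7 onset = 7/2b = 2625.0ms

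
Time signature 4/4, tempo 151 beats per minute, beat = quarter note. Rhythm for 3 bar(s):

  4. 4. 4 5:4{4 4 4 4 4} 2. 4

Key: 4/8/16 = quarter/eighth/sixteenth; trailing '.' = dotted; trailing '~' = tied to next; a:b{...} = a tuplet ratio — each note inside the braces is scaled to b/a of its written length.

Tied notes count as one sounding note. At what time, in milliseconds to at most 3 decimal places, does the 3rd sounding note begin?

note 3 onset = 3b = 1192.053ms

1. 0.0ms @ 0 + 596.026ms (3/2)
2. 596.026ms @ 3/2 + 596.026ms (3/2)
3. 1192.053ms @ 3 + 397.351ms (1)
4. 1589.404ms @ 4 + 317.881ms (4/5)
5. 1907.285ms @ 24/5 + 317.881ms (4/5)
6. 2225.166ms @ 28/5 + 317.881ms (4/5)
7. 2543.046ms @ 32/5 + 317.881ms (4/5)
8. 2860.927ms @ 36/5 + 317.881ms (4/5)
9. 3178.808ms @ 8 + 1192.053ms (3)
10. 4370.861ms @ 11 + 397.351ms (1)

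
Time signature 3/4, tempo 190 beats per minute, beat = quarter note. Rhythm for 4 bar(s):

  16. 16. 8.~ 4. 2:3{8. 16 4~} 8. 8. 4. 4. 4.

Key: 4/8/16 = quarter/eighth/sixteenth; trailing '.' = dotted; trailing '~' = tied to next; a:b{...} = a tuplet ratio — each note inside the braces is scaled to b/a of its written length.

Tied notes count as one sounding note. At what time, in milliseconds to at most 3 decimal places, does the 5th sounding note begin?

1. 0.0ms @ 0 + 118.421ms (3/8)
2. 118.421ms @ 3/8 + 118.421ms (3/8)
3. 236.842ms @ 3/4 + 710.526ms (9/4)
4. 947.368ms @ 3 + 355.263ms (9/8)
5. 1302.632ms @ 33/8 + 118.421ms (3/8)
6. 1421.053ms @ 9/2 + 710.526ms (9/4)
7. 2131.579ms @ 27/4 + 236.842ms (3/4)
8. 2368.421ms @ 15/2 + 473.684ms (3/2)
9. 2842.105ms @ 9 + 473.684ms (3/2)
10. 3315.789ms @ 21/2 + 473.684ms (3/2)

note 5 onset = 33/8b = 1302.632ms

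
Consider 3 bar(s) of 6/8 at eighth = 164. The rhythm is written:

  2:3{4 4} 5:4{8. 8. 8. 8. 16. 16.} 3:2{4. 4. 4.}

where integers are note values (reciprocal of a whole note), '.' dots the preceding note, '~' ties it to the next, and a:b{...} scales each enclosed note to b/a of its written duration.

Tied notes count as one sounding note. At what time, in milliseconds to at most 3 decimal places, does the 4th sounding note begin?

1. 0.0ms @ 0 + 1097.561ms (3)
2. 1097.561ms @ 3 + 1097.561ms (3)
3. 2195.122ms @ 6 + 439.024ms (6/5)
4. 2634.146ms @ 36/5 + 439.024ms (6/5)
5. 3073.171ms @ 42/5 + 439.024ms (6/5)
6. 3512.195ms @ 48/5 + 439.024ms (6/5)
7. 3951.22ms @ 54/5 + 219.512ms (3/5)
8. 4170.732ms @ 57/5 + 219.512ms (3/5)
9. 4390.244ms @ 12 + 731.707ms (2)
10. 5121.951ms @ 14 + 731.707ms (2)
11. 5853.659ms @ 16 + 731.707ms (2)

note 4 onset = 36/5b = 2634.146ms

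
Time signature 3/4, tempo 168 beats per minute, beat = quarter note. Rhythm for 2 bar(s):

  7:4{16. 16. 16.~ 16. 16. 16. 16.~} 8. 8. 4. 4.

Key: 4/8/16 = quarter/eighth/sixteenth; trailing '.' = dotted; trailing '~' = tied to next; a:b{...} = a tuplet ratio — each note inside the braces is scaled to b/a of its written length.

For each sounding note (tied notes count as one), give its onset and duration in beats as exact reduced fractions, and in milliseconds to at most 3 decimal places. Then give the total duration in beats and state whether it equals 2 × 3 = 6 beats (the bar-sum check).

1) 0.0ms=0b +76.531ms=3/14b
2) 76.531ms=3/14b +76.531ms=3/14b
3) 153.061ms=3/7b +153.061ms=3/7b
4) 306.122ms=6/7b +76.531ms=3/14b
5) 382.653ms=15/14b +76.531ms=3/14b
6) 459.184ms=9/7b +344.388ms=27/28b
7) 803.571ms=9/4b +267.857ms=3/4b
8) 1071.429ms=3b +535.714ms=3/2b
9) 1607.143ms=9/2b +535.714ms=3/2b
Σ=6b of 6 (168bpm 3/4) — PASS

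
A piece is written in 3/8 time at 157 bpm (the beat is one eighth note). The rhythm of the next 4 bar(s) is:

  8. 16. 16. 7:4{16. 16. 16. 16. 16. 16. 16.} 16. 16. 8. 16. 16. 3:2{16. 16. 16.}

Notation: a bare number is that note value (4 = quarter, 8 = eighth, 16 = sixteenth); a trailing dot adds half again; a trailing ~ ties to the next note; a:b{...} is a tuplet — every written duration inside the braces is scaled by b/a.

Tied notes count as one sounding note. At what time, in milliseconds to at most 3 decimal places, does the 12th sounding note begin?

note 12 onset = 27/4b = 2579.618ms

1. 0.0ms @ 0 + 573.248ms (3/2)
2. 573.248ms @ 3/2 + 286.624ms (3/4)
3. 859.873ms @ 9/4 + 286.624ms (3/4)
4. 1146.497ms @ 3 + 163.785ms (3/7)
5. 1310.282ms @ 24/7 + 163.785ms (3/7)
6. 1474.067ms @ 27/7 + 163.785ms (3/7)
7. 1637.853ms @ 30/7 + 163.785ms (3/7)
8. 1801.638ms @ 33/7 + 163.785ms (3/7)
9. 1965.423ms @ 36/7 + 163.785ms (3/7)
10. 2129.208ms @ 39/7 + 163.785ms (3/7)
11. 2292.994ms @ 6 + 286.624ms (3/4)
12. 2579.618ms @ 27/4 + 286.624ms (3/4)
13. 2866.242ms @ 15/2 + 573.248ms (3/2)
14. 3439.49ms @ 9 + 286.624ms (3/4)
15. 3726.115ms @ 39/4 + 286.624ms (3/4)
16. 4012.739ms @ 21/2 + 191.083ms (1/2)
17. 4203.822ms @ 11 + 191.083ms (1/2)
18. 4394.904ms @ 23/2 + 191.083ms (1/2)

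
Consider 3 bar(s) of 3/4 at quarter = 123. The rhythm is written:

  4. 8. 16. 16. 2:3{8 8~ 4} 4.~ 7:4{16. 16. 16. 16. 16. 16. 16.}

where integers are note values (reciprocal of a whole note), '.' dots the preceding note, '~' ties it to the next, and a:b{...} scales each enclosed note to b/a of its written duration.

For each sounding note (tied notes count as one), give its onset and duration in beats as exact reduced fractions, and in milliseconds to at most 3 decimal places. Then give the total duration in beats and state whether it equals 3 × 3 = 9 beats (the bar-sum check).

1) 0.0ms=0b +731.707ms=3/2b
2) 731.707ms=3/2b +365.854ms=3/4b
3) 1097.561ms=9/4b +182.927ms=3/8b
4) 1280.488ms=21/8b +182.927ms=3/8b
5) 1463.415ms=3b +365.854ms=3/4b
6) 1829.268ms=15/4b +1097.561ms=9/4b
7) 2926.829ms=6b +836.237ms=12/7b
8) 3763.066ms=54/7b +104.53ms=3/14b
9) 3867.596ms=111/14b +104.53ms=3/14b
10) 3972.125ms=57/7b +104.53ms=3/14b
11) 4076.655ms=117/14b +104.53ms=3/14b
12) 4181.185ms=60/7b +104.53ms=3/14b
13) 4285.714ms=123/14b +104.53ms=3/14b
Σ=9b of 9 (123bpm 3/4) — PASS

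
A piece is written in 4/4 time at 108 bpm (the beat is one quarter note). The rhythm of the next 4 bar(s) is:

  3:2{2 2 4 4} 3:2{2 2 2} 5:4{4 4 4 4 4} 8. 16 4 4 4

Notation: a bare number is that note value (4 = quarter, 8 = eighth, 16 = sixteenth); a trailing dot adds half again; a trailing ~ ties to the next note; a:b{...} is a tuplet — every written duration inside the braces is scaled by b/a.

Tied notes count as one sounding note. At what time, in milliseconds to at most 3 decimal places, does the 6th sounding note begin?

1. 0.0ms @ 0 + 740.741ms (4/3)
2. 740.741ms @ 4/3 + 740.741ms (4/3)
3. 1481.481ms @ 8/3 + 370.37ms (2/3)
4. 1851.852ms @ 10/3 + 370.37ms (2/3)
5. 2222.222ms @ 4 + 740.741ms (4/3)
6. 2962.963ms @ 16/3 + 740.741ms (4/3)
7. 3703.704ms @ 20/3 + 740.741ms (4/3)
8. 4444.444ms @ 8 + 444.444ms (4/5)
9. 4888.889ms @ 44/5 + 444.444ms (4/5)
10. 5333.333ms @ 48/5 + 444.444ms (4/5)
11. 5777.778ms @ 52/5 + 444.444ms (4/5)
12. 6222.222ms @ 56/5 + 444.444ms (4/5)
13. 6666.667ms @ 12 + 416.667ms (3/4)
14. 7083.333ms @ 51/4 + 138.889ms (1/4)
15. 7222.222ms @ 13 + 555.556ms (1)
16. 7777.778ms @ 14 + 555.556ms (1)
17. 8333.333ms @ 15 + 555.556ms (1)

note 6 onset = 16/3b = 2962.963ms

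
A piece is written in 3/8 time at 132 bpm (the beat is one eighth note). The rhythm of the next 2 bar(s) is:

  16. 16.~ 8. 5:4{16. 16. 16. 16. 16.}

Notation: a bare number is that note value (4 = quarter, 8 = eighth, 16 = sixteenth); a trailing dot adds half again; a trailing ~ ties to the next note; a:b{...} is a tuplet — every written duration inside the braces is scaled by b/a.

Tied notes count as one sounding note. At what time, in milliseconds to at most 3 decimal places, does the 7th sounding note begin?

1. 0.0ms @ 0 + 340.909ms (3/4)
2. 340.909ms @ 3/4 + 1022.727ms (9/4)
3. 1363.636ms @ 3 + 272.727ms (3/5)
4. 1636.364ms @ 18/5 + 272.727ms (3/5)
5. 1909.091ms @ 21/5 + 272.727ms (3/5)
6. 2181.818ms @ 24/5 + 272.727ms (3/5)
7. 2454.545ms @ 27/5 + 272.727ms (3/5)

note 7 onset = 27/5b = 2454.545ms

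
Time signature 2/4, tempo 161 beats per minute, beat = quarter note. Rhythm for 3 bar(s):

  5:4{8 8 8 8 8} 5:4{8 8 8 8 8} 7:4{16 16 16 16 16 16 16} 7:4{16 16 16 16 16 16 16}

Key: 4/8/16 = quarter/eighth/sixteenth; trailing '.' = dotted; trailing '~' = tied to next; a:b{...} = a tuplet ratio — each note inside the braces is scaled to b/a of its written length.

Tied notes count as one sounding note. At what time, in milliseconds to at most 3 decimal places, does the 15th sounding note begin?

note 15 onset = 32/7b = 1703.638ms

1. 0.0ms @ 0 + 149.068ms (2/5)
2. 149.068ms @ 2/5 + 149.068ms (2/5)
3. 298.137ms @ 4/5 + 149.068ms (2/5)
4. 447.205ms @ 6/5 + 149.068ms (2/5)
5. 596.273ms @ 8/5 + 149.068ms (2/5)
6. 745.342ms @ 2 + 149.068ms (2/5)
7. 894.41ms @ 12/5 + 149.068ms (2/5)
8. 1043.478ms @ 14/5 + 149.068ms (2/5)
9. 1192.547ms @ 16/5 + 149.068ms (2/5)
10. 1341.615ms @ 18/5 + 149.068ms (2/5)
11. 1490.683ms @ 4 + 53.239ms (1/7)
12. 1543.922ms @ 29/7 + 53.239ms (1/7)
13. 1597.161ms @ 30/7 + 53.239ms (1/7)
14. 1650.399ms @ 31/7 + 53.239ms (1/7)
15. 1703.638ms @ 32/7 + 53.239ms (1/7)
16. 1756.877ms @ 33/7 + 53.239ms (1/7)
17. 1810.115ms @ 34/7 + 53.239ms (1/7)
18. 1863.354ms @ 5 + 53.239ms (1/7)
19. 1916.593ms @ 36/7 + 53.239ms (1/7)
20. 1969.831ms @ 37/7 + 53.239ms (1/7)
21. 2023.07ms @ 38/7 + 53.239ms (1/7)
22. 2076.309ms @ 39/7 + 53.239ms (1/7)
23. 2129.547ms @ 40/7 + 53.239ms (1/7)
24. 2182.786ms @ 41/7 + 53.239ms (1/7)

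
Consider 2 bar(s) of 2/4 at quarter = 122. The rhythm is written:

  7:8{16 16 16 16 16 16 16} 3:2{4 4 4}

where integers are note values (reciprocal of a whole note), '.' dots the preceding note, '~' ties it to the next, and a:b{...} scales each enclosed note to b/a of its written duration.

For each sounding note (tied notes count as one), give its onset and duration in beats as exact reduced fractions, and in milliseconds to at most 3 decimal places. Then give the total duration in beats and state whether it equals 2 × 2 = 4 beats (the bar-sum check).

1) 0.0ms=0b +140.515ms=2/7b
2) 140.515ms=2/7b +140.515ms=2/7b
3) 281.03ms=4/7b +140.515ms=2/7b
4) 421.546ms=6/7b +140.515ms=2/7b
5) 562.061ms=8/7b +140.515ms=2/7b
6) 702.576ms=10/7b +140.515ms=2/7b
7) 843.091ms=12/7b +140.515ms=2/7b
8) 983.607ms=2b +327.869ms=2/3b
9) 1311.475ms=8/3b +327.869ms=2/3b
10) 1639.344ms=10/3b +327.869ms=2/3b
Σ=4b of 4 (122bpm 2/4) — PASS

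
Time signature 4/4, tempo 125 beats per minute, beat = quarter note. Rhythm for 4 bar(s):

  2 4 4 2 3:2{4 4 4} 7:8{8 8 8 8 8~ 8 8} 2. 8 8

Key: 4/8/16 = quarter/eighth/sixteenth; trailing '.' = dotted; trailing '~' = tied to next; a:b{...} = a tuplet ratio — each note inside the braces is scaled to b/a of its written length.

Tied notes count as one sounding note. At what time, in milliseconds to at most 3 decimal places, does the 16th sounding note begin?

note 16 onset = 31/2b = 7440.0ms

1. 0.0ms @ 0 + 960.0ms (2)
2. 960.0ms @ 2 + 480.0ms (1)
3. 1440.0ms @ 3 + 480.0ms (1)
4. 1920.0ms @ 4 + 960.0ms (2)
5. 2880.0ms @ 6 + 320.0ms (2/3)
6. 3200.0ms @ 20/3 + 320.0ms (2/3)
7. 3520.0ms @ 22/3 + 320.0ms (2/3)
8. 3840.0ms @ 8 + 274.286ms (4/7)
9. 4114.286ms @ 60/7 + 274.286ms (4/7)
10. 4388.571ms @ 64/7 + 274.286ms (4/7)
11. 4662.857ms @ 68/7 + 274.286ms (4/7)
12. 4937.143ms @ 72/7 + 548.571ms (8/7)
13. 5485.714ms @ 80/7 + 274.286ms (4/7)
14. 5760.0ms @ 12 + 1440.0ms (3)
15. 7200.0ms @ 15 + 240.0ms (1/2)
16. 7440.0ms @ 31/2 + 240.0ms (1/2)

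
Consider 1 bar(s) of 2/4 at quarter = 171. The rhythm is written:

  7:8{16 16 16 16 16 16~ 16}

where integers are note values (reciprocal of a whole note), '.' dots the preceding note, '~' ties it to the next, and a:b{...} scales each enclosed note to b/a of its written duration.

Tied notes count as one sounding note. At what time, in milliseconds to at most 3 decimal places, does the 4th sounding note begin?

1. 0.0ms @ 0 + 100.251ms (2/7)
2. 100.251ms @ 2/7 + 100.251ms (2/7)
3. 200.501ms @ 4/7 + 100.251ms (2/7)
4. 300.752ms @ 6/7 + 100.251ms (2/7)
5. 401.003ms @ 8/7 + 100.251ms (2/7)
6. 501.253ms @ 10/7 + 200.501ms (4/7)

note 4 onset = 6/7b = 300.752ms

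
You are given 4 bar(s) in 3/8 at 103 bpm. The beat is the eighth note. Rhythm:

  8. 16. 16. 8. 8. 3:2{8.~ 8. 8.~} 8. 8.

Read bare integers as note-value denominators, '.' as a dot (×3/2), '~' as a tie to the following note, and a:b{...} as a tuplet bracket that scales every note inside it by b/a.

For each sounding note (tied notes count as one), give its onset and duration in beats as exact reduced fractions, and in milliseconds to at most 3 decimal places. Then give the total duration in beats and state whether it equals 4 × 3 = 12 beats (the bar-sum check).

1) 0.0ms=0b +873.786ms=3/2b
2) 873.786ms=3/2b +436.893ms=3/4b
3) 1310.68ms=9/4b +436.893ms=3/4b
4) 1747.573ms=3b +873.786ms=3/2b
5) 2621.359ms=9/2b +873.786ms=3/2b
6) 3495.146ms=6b +1165.049ms=2b
7) 4660.194ms=8b +1456.311ms=5/2b
8) 6116.505ms=21/2b +873.786ms=3/2b
Σ=12b of 12 (103bpm 3/8) — PASS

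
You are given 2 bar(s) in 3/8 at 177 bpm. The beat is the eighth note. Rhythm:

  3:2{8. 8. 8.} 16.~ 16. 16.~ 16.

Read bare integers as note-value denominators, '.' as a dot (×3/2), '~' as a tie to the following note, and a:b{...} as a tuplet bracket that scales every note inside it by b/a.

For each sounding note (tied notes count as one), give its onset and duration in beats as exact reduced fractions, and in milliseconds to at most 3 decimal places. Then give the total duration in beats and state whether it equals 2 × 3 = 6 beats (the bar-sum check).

1) 0.0ms=0b +338.983ms=1b
2) 338.983ms=1b +338.983ms=1b
3) 677.966ms=2b +338.983ms=1b
4) 1016.949ms=3b +508.475ms=3/2b
5) 1525.424ms=9/2b +508.475ms=3/2b
Σ=6b of 6 (177bpm 3/8) — PASS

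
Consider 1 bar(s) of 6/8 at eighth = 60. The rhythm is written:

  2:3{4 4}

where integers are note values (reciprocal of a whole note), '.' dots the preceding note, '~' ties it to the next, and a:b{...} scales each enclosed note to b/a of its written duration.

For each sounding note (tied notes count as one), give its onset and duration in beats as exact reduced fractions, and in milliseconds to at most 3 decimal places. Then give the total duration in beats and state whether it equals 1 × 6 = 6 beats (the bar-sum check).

1) 0.0ms=0b +3000.0ms=3b
2) 3000.0ms=3b +3000.0ms=3b
Σ=6b of 6 (60bpm 6/8) — PASS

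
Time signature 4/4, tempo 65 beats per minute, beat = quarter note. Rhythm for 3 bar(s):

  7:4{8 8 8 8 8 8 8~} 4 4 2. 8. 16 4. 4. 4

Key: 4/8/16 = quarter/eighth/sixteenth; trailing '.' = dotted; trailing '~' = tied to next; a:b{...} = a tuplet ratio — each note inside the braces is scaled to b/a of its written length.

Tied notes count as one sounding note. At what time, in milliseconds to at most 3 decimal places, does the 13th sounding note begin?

1. 0.0ms @ 0 + 263.736ms (2/7)
2. 263.736ms @ 2/7 + 263.736ms (2/7)
3. 527.473ms @ 4/7 + 263.736ms (2/7)
4. 791.209ms @ 6/7 + 263.736ms (2/7)
5. 1054.945ms @ 8/7 + 263.736ms (2/7)
6. 1318.681ms @ 10/7 + 263.736ms (2/7)
7. 1582.418ms @ 12/7 + 1186.813ms (9/7)
8. 2769.231ms @ 3 + 923.077ms (1)
9. 3692.308ms @ 4 + 2769.231ms (3)
10. 6461.538ms @ 7 + 692.308ms (3/4)
11. 7153.846ms @ 31/4 + 230.769ms (1/4)
12. 7384.615ms @ 8 + 1384.615ms (3/2)
13. 8769.231ms @ 19/2 + 1384.615ms (3/2)
14. 10153.846ms @ 11 + 923.077ms (1)

note 13 onset = 19/2b = 8769.231ms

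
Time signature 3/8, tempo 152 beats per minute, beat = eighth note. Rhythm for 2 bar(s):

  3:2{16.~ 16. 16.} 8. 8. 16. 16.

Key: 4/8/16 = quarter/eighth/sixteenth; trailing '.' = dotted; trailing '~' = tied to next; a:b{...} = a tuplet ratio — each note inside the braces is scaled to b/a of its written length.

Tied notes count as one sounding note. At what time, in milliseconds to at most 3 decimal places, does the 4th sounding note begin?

note 4 onset = 3b = 1184.211ms

1. 0.0ms @ 0 + 394.737ms (1)
2. 394.737ms @ 1 + 197.368ms (1/2)
3. 592.105ms @ 3/2 + 592.105ms (3/2)
4. 1184.211ms @ 3 + 592.105ms (3/2)
5. 1776.316ms @ 9/2 + 296.053ms (3/4)
6. 2072.368ms @ 21/4 + 296.053ms (3/4)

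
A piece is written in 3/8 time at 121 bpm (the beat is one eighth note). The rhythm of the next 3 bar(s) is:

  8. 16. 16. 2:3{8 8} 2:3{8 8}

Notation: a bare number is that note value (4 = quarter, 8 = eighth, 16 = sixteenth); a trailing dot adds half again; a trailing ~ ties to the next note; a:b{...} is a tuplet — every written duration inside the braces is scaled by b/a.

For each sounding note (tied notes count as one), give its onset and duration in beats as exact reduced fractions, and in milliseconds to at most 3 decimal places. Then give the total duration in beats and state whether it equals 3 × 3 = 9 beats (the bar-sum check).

1) 0.0ms=0b +743.802ms=3/2b
2) 743.802ms=3/2b +371.901ms=3/4b
3) 1115.702ms=9/4b +371.901ms=3/4b
4) 1487.603ms=3b +743.802ms=3/2b
5) 2231.405ms=9/2b +743.802ms=3/2b
6) 2975.207ms=6b +743.802ms=3/2b
7) 3719.008ms=15/2b +743.802ms=3/2b
Σ=9b of 9 (121bpm 3/8) — PASS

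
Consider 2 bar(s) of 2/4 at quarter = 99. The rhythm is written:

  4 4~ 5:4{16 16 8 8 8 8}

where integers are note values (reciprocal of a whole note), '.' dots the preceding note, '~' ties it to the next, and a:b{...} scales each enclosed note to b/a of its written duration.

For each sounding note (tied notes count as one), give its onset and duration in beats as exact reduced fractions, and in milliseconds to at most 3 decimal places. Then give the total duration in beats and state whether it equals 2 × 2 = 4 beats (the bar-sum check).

1) 0.0ms=0b +606.061ms=1b
2) 606.061ms=1b +727.273ms=6/5b
3) 1333.333ms=11/5b +121.212ms=1/5b
4) 1454.545ms=12/5b +242.424ms=2/5b
5) 1696.97ms=14/5b +242.424ms=2/5b
6) 1939.394ms=16/5b +242.424ms=2/5b
7) 2181.818ms=18/5b +242.424ms=2/5b
Σ=4b of 4 (99bpm 2/4) — PASS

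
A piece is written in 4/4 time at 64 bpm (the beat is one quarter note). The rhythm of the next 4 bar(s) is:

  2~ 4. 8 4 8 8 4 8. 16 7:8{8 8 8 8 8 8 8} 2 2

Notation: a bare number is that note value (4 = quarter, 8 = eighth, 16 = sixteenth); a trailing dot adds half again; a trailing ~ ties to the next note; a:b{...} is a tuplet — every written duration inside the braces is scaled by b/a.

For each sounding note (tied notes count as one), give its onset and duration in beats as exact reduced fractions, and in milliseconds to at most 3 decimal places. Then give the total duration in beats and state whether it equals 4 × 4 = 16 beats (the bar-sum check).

1) 0.0ms=0b +3281.25ms=7/2b
2) 3281.25ms=7/2b +468.75ms=1/2b
3) 3750.0ms=4b +937.5ms=1b
4) 4687.5ms=5b +468.75ms=1/2b
5) 5156.25ms=11/2b +468.75ms=1/2b
6) 5625.0ms=6b +937.5ms=1b
7) 6562.5ms=7b +703.125ms=3/4b
8) 7265.625ms=31/4b +234.375ms=1/4b
9) 7500.0ms=8b +535.714ms=4/7b
10) 8035.714ms=60/7b +535.714ms=4/7b
11) 8571.429ms=64/7b +535.714ms=4/7b
12) 9107.143ms=68/7b +535.714ms=4/7b
13) 9642.857ms=72/7b +535.714ms=4/7b
14) 10178.571ms=76/7b +535.714ms=4/7b
15) 10714.286ms=80/7b +535.714ms=4/7b
16) 11250.0ms=12b +1875.0ms=2b
17) 13125.0ms=14b +1875.0ms=2b
Σ=16b of 16 (64bpm 4/4) — PASS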